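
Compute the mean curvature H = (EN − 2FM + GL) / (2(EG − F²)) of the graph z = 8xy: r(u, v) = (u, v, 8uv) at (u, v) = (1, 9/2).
H = -2304*sqrt(1361)/1852321

With E = 64*v^2 + 1, F = 64*u*v, G = 64*u^2 + 1, L = 0, M = 8/sqrt(64*u^2 + 64*v^2 + 1), N = 0, assemble
  H = (EN − 2FM + GL) / (2(EG − F²)) = -512*u*v/(64*u^2 + 64*v^2 + 1)^(3/2).
At (u, v) = (1, 9/2): H = -2304*sqrt(1361)/1852321.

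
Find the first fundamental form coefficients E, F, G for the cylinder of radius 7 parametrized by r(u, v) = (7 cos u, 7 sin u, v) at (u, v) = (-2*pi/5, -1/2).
E = 49;  F = 0;  G = 1

Partials: r_u = (-7*sin(u), 7*cos(u), 0), r_v = (0, 0, 1). As functions of (u, v):
  E = r_u · r_u = 49,
  F = r_u · r_v = 0,
  G = r_v · r_v = 1.
Evaluating at (u, v) = (-2*pi/5, -1/2): E = 49, F = 0, G = 1.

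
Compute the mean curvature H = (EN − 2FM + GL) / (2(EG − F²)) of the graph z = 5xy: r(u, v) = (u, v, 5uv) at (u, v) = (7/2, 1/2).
H = -875*sqrt(1254)/786258

With E = 25*v^2 + 1, F = 25*u*v, G = 25*u^2 + 1, L = 0, M = 5/sqrt(25*u^2 + 25*v^2 + 1), N = 0, assemble
  H = (EN − 2FM + GL) / (2(EG − F²)) = -125*u*v/(25*u^2 + 25*v^2 + 1)^(3/2).
At (u, v) = (7/2, 1/2): H = -875*sqrt(1254)/786258.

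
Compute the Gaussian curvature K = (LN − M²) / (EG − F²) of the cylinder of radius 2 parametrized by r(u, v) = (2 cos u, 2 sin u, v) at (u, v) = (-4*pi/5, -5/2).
K = 0

Coefficients of the first fundamental form: E = 4, F = 0, G = 1.
Coefficients of the second fundamental form: L = -2, M = 0, N = 0.
Assemble K = (LN − M²)/(EG − F²) = 0. At (u, v) = (-4*pi/5, -5/2): K = 0.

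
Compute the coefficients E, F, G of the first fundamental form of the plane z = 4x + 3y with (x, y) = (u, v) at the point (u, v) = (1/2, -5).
E = 17;  F = 12;  G = 10

Partials: r_u = (1, 0, 4), r_v = (0, 1, 3). As functions of (u, v):
  E = r_u · r_u = 17,
  F = r_u · r_v = 12,
  G = r_v · r_v = 10.
Evaluating at (u, v) = (1/2, -5): E = 17, F = 12, G = 10.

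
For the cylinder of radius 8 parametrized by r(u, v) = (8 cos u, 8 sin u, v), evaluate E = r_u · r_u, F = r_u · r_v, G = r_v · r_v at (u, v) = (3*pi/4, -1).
E = 64;  F = 0;  G = 1

Partials: r_u = (-8*sin(u), 8*cos(u), 0), r_v = (0, 0, 1). As functions of (u, v):
  E = r_u · r_u = 64,
  F = r_u · r_v = 0,
  G = r_v · r_v = 1.
Evaluating at (u, v) = (3*pi/4, -1): E = 64, F = 0, G = 1.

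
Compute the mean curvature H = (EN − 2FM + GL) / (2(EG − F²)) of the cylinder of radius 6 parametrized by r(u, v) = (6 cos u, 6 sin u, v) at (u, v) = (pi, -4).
H = -1/12

With E = 36, F = 0, G = 1, L = -6, M = 0, N = 0, assemble
  H = (EN − 2FM + GL) / (2(EG − F²)) = -1/12.
At (u, v) = (pi, -4): H = -1/12.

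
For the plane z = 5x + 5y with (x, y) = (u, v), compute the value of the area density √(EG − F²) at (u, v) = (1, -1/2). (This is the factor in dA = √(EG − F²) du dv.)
√(EG − F²)|_{(1, -1/2)} = sqrt(51)

E = 26, F = 25, G = 26, so EG − F² = 51. Taking the positive square root: √(EG − F²) = sqrt(51). At (u, v) = (1, -1/2): sqrt(51).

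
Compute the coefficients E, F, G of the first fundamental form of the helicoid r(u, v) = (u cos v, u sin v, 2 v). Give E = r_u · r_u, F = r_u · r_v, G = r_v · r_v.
E = 1;  F = 0;  G = u^2 + 4

Compute partials: r_u = (cos(v), sin(v), 0), r_v = (-u*sin(v), u*cos(v), 2). Then
  E = r_u · r_u = 1,
  F = r_u · r_v = 0,
  G = r_v · r_v = u^2 + 4.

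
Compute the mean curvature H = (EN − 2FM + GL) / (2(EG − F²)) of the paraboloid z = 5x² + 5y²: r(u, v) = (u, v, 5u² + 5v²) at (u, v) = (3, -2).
H = 6510*sqrt(1301)/1692601

With E = 100*u^2 + 1, F = 100*u*v, G = 100*v^2 + 1, L = 10/sqrt(100*u^2 + 100*v^2 + 1), M = 0, N = 10/sqrt(100*u^2 + 100*v^2 + 1), assemble
  H = (EN − 2FM + GL) / (2(EG − F²)) = 10*(50*u^2 + 50*v^2 + 1)/(100*u^2 + 100*v^2 + 1)^(3/2).
At (u, v) = (3, -2): H = 6510*sqrt(1301)/1692601.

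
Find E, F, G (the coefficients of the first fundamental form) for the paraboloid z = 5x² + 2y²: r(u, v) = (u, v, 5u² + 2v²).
E = 100*u^2 + 1;  F = 40*u*v;  G = 16*v^2 + 1

Compute partials: r_u = (1, 0, 10*u), r_v = (0, 1, 4*v). Then
  E = r_u · r_u = 100*u^2 + 1,
  F = r_u · r_v = 40*u*v,
  G = r_v · r_v = 16*v^2 + 1.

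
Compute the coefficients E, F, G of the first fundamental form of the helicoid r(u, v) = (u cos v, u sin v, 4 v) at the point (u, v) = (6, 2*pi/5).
E = 1;  F = 0;  G = 52

Partials: r_u = (cos(v), sin(v), 0), r_v = (-u*sin(v), u*cos(v), 4). As functions of (u, v):
  E = r_u · r_u = 1,
  F = r_u · r_v = 0,
  G = r_v · r_v = u^2 + 16.
Evaluating at (u, v) = (6, 2*pi/5): E = 1, F = 0, G = 52.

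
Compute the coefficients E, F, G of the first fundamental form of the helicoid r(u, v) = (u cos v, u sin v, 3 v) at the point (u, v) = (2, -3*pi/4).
E = 1;  F = 0;  G = 13

Partials: r_u = (cos(v), sin(v), 0), r_v = (-u*sin(v), u*cos(v), 3). As functions of (u, v):
  E = r_u · r_u = 1,
  F = r_u · r_v = 0,
  G = r_v · r_v = u^2 + 9.
Evaluating at (u, v) = (2, -3*pi/4): E = 1, F = 0, G = 13.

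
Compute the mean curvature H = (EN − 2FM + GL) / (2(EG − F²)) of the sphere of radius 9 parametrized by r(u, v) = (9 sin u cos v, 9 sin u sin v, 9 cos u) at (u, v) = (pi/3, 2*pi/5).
H = -1/9

With E = 81, F = 0, G = 81*sin(u)^2, L = -9*sin(u)/Abs(sin(u)), M = 0, N = -9*sin(u)^3/Abs(sin(u)), assemble
  H = (EN − 2FM + GL) / (2(EG − F²)) = -sin(u)/(9*Abs(sin(u))).
At (u, v) = (pi/3, 2*pi/5): H = -1/9.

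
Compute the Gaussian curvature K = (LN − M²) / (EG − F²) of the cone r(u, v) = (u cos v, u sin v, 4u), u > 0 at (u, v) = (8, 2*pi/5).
K = 0

Coefficients of the first fundamental form: E = 17, F = 0, G = u^2.
Coefficients of the second fundamental form: L = 0, M = 0, N = 4*sqrt(17)*u^2/(17*Abs(u)).
Assemble K = (LN − M²)/(EG − F²) = 0. At (u, v) = (8, 2*pi/5): K = 0.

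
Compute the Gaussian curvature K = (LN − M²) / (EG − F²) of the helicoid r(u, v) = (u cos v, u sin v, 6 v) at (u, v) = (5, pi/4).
K = -36/3721

Coefficients of the first fundamental form: E = 1, F = 0, G = u^2 + 36.
Coefficients of the second fundamental form: L = 0, M = -6/sqrt(u^2 + 36), N = 0.
Assemble K = (LN − M²)/(EG − F²) = -36/(u^2 + 36)^2. At (u, v) = (5, pi/4): K = -36/3721.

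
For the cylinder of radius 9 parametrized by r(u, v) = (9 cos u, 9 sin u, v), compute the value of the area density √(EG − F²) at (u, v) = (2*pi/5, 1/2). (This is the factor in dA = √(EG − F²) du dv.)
√(EG − F²)|_{(2*pi/5, 1/2)} = 9

E = 81, F = 0, G = 1, so EG − F² = 81. Taking the positive square root: √(EG − F²) = 9. At (u, v) = (2*pi/5, 1/2): 9.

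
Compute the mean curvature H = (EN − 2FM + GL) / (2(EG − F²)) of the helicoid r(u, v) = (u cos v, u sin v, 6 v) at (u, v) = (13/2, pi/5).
H = 0

With E = 1, F = 0, G = u^2 + 36, L = 0, M = -6/sqrt(u^2 + 36), N = 0, assemble
  H = (EN − 2FM + GL) / (2(EG − F²)) = 0.
At (u, v) = (13/2, pi/5): H = 0.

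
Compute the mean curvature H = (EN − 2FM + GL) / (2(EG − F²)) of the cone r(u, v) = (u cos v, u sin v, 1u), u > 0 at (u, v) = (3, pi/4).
H = sqrt(2)/12

With E = 2, F = 0, G = u^2, L = 0, M = 0, N = sqrt(2)*u^2/(2*Abs(u)), assemble
  H = (EN − 2FM + GL) / (2(EG − F²)) = sqrt(2)/(4*Abs(u)).
At (u, v) = (3, pi/4): H = sqrt(2)/12.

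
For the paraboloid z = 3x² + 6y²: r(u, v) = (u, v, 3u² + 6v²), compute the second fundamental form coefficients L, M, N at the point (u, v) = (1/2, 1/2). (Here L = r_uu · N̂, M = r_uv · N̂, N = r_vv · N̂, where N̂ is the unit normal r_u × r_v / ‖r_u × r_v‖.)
L = 3*sqrt(46)/23;  M = 0;  N = 6*sqrt(46)/23

Compute the unit normal N̂(u, v) = (-6*u/sqrt(36*u^2 + 144*v^2 + 1), -12*v/sqrt(36*u^2 + 144*v^2 + 1), 1/sqrt(36*u^2 + 144*v^2 + 1)), and the second partials r_uu, r_uv, r_vv. Take dot products:
  L(u, v) = r_uu · N̂ = 6/sqrt(36*u^2 + 144*v^2 + 1),
  M(u, v) = r_uv · N̂ = 0,
  N(u, v) = r_vv · N̂ = 12/sqrt(36*u^2 + 144*v^2 + 1).
Evaluating at (u, v) = (1/2, 1/2):
  L = 3*sqrt(46)/23, M = 0, N = 6*sqrt(46)/23.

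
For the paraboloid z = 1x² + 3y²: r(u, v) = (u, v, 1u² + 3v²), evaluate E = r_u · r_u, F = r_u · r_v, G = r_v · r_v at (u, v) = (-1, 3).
E = 5;  F = -36;  G = 325

Partials: r_u = (1, 0, 2*u), r_v = (0, 1, 6*v). As functions of (u, v):
  E = r_u · r_u = 4*u^2 + 1,
  F = r_u · r_v = 12*u*v,
  G = r_v · r_v = 36*v^2 + 1.
Evaluating at (u, v) = (-1, 3): E = 5, F = -36, G = 325.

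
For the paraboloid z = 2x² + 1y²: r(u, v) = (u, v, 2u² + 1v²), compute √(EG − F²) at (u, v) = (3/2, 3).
√(EG − F²)|_{(3/2, 3)} = sqrt(73)

E = 16*u^2 + 1, F = 8*u*v, G = 4*v^2 + 1; EG − F² = 16*u^2 + 4*v^2 + 1; √(EG − F²) = sqrt(16*u^2 + 4*v^2 + 1). At the given point: sqrt(73).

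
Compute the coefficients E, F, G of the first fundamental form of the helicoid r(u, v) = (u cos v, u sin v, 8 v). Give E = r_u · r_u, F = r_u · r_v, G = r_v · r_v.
E = 1;  F = 0;  G = u^2 + 64

Compute partials: r_u = (cos(v), sin(v), 0), r_v = (-u*sin(v), u*cos(v), 8). Then
  E = r_u · r_u = 1,
  F = r_u · r_v = 0,
  G = r_v · r_v = u^2 + 64.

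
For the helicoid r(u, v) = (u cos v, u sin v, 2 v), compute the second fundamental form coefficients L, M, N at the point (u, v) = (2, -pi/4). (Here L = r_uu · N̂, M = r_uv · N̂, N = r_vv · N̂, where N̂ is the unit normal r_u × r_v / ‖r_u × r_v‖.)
L = 0;  M = -sqrt(2)/2;  N = 0

Compute the unit normal N̂(u, v) = (2*sin(v)/sqrt(u^2 + 4), -2*cos(v)/sqrt(u^2 + 4), u/sqrt(u^2 + 4)), and the second partials r_uu, r_uv, r_vv. Take dot products:
  L(u, v) = r_uu · N̂ = 0,
  M(u, v) = r_uv · N̂ = -2/sqrt(u^2 + 4),
  N(u, v) = r_vv · N̂ = 0.
Evaluating at (u, v) = (2, -pi/4):
  L = 0, M = -sqrt(2)/2, N = 0.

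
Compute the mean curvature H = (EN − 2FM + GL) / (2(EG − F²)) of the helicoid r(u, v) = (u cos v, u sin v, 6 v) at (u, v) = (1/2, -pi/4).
H = 0

With E = 1, F = 0, G = u^2 + 36, L = 0, M = -6/sqrt(u^2 + 36), N = 0, assemble
  H = (EN − 2FM + GL) / (2(EG − F²)) = 0.
At (u, v) = (1/2, -pi/4): H = 0.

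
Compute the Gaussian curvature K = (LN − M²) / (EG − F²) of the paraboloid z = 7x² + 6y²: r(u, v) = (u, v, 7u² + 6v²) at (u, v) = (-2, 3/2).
K = 168/1229881

Coefficients of the first fundamental form: E = 196*u^2 + 1, F = 168*u*v, G = 144*v^2 + 1.
Coefficients of the second fundamental form: L = 14/sqrt(196*u^2 + 144*v^2 + 1), M = 0, N = 12/sqrt(196*u^2 + 144*v^2 + 1).
Assemble K = (LN − M²)/(EG − F²) = 168/(38416*u^4 + 56448*u^2*v^2 + 392*u^2 + 20736*v^4 + 288*v^2 + 1). At (u, v) = (-2, 3/2): K = 168/1229881.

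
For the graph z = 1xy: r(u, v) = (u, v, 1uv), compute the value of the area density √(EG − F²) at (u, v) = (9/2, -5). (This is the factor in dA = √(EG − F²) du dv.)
√(EG − F²)|_{(9/2, -5)} = sqrt(185)/2

E = v^2 + 1, F = u*v, G = u^2 + 1, so EG − F² = u^2 + v^2 + 1. Taking the positive square root: √(EG − F²) = sqrt(u^2 + v^2 + 1). At (u, v) = (9/2, -5): sqrt(185)/2.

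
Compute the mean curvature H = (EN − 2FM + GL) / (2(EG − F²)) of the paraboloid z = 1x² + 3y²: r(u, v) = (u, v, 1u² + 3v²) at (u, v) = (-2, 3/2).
H = 19*sqrt(2)/196

With E = 4*u^2 + 1, F = 12*u*v, G = 36*v^2 + 1, L = 2/sqrt(4*u^2 + 36*v^2 + 1), M = 0, N = 6/sqrt(4*u^2 + 36*v^2 + 1), assemble
  H = (EN − 2FM + GL) / (2(EG − F²)) = 4*(3*u^2 + 9*v^2 + 1)/(4*u^2 + 36*v^2 + 1)^(3/2).
At (u, v) = (-2, 3/2): H = 19*sqrt(2)/196.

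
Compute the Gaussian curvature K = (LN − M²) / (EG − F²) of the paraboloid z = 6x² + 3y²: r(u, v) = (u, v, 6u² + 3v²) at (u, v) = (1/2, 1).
K = 72/5329

Coefficients of the first fundamental form: E = 144*u^2 + 1, F = 72*u*v, G = 36*v^2 + 1.
Coefficients of the second fundamental form: L = 12/sqrt(144*u^2 + 36*v^2 + 1), M = 0, N = 6/sqrt(144*u^2 + 36*v^2 + 1).
Assemble K = (LN − M²)/(EG − F²) = 72/(20736*u^4 + 10368*u^2*v^2 + 288*u^2 + 1296*v^4 + 72*v^2 + 1). At (u, v) = (1/2, 1): K = 72/5329.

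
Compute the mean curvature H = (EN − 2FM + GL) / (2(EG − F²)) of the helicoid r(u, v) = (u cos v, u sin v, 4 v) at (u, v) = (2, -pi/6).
H = 0

With E = 1, F = 0, G = u^2 + 16, L = 0, M = -4/sqrt(u^2 + 16), N = 0, assemble
  H = (EN − 2FM + GL) / (2(EG − F²)) = 0.
At (u, v) = (2, -pi/6): H = 0.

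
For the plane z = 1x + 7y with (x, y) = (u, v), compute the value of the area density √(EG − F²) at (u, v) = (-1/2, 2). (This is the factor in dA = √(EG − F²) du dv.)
√(EG − F²)|_{(-1/2, 2)} = sqrt(51)

E = 2, F = 7, G = 50, so EG − F² = 51. Taking the positive square root: √(EG − F²) = sqrt(51). At (u, v) = (-1/2, 2): sqrt(51).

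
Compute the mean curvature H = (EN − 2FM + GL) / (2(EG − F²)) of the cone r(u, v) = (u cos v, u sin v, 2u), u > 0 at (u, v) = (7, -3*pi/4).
H = sqrt(5)/35

With E = 5, F = 0, G = u^2, L = 0, M = 0, N = 2*sqrt(5)*u^2/(5*Abs(u)), assemble
  H = (EN − 2FM + GL) / (2(EG − F²)) = sqrt(5)/(5*Abs(u)).
At (u, v) = (7, -3*pi/4): H = sqrt(5)/35.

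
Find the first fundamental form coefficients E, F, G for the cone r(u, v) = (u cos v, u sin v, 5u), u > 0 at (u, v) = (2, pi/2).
E = 26;  F = 0;  G = 4

Partials: r_u = (cos(v), sin(v), 5), r_v = (-u*sin(v), u*cos(v), 0). As functions of (u, v):
  E = r_u · r_u = 26,
  F = r_u · r_v = 0,
  G = r_v · r_v = u^2.
Evaluating at (u, v) = (2, pi/2): E = 26, F = 0, G = 4.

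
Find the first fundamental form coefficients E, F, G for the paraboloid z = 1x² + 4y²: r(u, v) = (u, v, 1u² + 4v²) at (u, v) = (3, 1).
E = 37;  F = 48;  G = 65

Partials: r_u = (1, 0, 2*u), r_v = (0, 1, 8*v). As functions of (u, v):
  E = r_u · r_u = 4*u^2 + 1,
  F = r_u · r_v = 16*u*v,
  G = r_v · r_v = 64*v^2 + 1.
Evaluating at (u, v) = (3, 1): E = 37, F = 48, G = 65.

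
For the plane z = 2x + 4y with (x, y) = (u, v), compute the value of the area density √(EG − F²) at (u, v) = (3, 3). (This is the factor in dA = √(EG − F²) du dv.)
√(EG − F²)|_{(3, 3)} = sqrt(21)

E = 5, F = 8, G = 17, so EG − F² = 21. Taking the positive square root: √(EG − F²) = sqrt(21). At (u, v) = (3, 3): sqrt(21).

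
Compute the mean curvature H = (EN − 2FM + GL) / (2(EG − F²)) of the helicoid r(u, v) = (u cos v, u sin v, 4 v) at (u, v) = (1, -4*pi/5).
H = 0

With E = 1, F = 0, G = u^2 + 16, L = 0, M = -4/sqrt(u^2 + 16), N = 0, assemble
  H = (EN − 2FM + GL) / (2(EG − F²)) = 0.
At (u, v) = (1, -4*pi/5): H = 0.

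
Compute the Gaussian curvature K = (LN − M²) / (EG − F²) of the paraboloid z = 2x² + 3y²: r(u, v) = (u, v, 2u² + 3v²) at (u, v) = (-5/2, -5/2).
K = 6/26569

Coefficients of the first fundamental form: E = 16*u^2 + 1, F = 24*u*v, G = 36*v^2 + 1.
Coefficients of the second fundamental form: L = 4/sqrt(16*u^2 + 36*v^2 + 1), M = 0, N = 6/sqrt(16*u^2 + 36*v^2 + 1).
Assemble K = (LN − M²)/(EG − F²) = 24/(256*u^4 + 1152*u^2*v^2 + 32*u^2 + 1296*v^4 + 72*v^2 + 1). At (u, v) = (-5/2, -5/2): K = 6/26569.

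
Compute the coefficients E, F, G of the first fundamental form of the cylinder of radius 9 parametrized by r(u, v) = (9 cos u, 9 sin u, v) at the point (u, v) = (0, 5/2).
E = 81;  F = 0;  G = 1

Partials: r_u = (-9*sin(u), 9*cos(u), 0), r_v = (0, 0, 1). As functions of (u, v):
  E = r_u · r_u = 81,
  F = r_u · r_v = 0,
  G = r_v · r_v = 1.
Evaluating at (u, v) = (0, 5/2): E = 81, F = 0, G = 1.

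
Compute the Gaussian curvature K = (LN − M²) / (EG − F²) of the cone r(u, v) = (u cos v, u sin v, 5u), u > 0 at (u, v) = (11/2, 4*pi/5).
K = 0

Coefficients of the first fundamental form: E = 26, F = 0, G = u^2.
Coefficients of the second fundamental form: L = 0, M = 0, N = 5*sqrt(26)*u^2/(26*Abs(u)).
Assemble K = (LN − M²)/(EG − F²) = 0. At (u, v) = (11/2, 4*pi/5): K = 0.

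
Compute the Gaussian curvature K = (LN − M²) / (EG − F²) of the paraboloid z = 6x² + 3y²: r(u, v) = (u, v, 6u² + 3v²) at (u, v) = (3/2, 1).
K = 72/130321

Coefficients of the first fundamental form: E = 144*u^2 + 1, F = 72*u*v, G = 36*v^2 + 1.
Coefficients of the second fundamental form: L = 12/sqrt(144*u^2 + 36*v^2 + 1), M = 0, N = 6/sqrt(144*u^2 + 36*v^2 + 1).
Assemble K = (LN − M²)/(EG − F²) = 72/(20736*u^4 + 10368*u^2*v^2 + 288*u^2 + 1296*v^4 + 72*v^2 + 1). At (u, v) = (3/2, 1): K = 72/130321.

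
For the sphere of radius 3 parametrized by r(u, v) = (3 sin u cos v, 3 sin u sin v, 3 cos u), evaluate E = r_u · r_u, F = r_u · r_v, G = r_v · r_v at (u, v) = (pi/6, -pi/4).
E = 9;  F = 0;  G = 9/4

Partials: r_u = (3*cos(u)*cos(v), 3*sin(v)*cos(u), -3*sin(u)), r_v = (-3*sin(u)*sin(v), 3*sin(u)*cos(v), 0). As functions of (u, v):
  E = r_u · r_u = 9,
  F = r_u · r_v = 0,
  G = r_v · r_v = 9*sin(u)^2.
Evaluating at (u, v) = (pi/6, -pi/4): E = 9, F = 0, G = 9/4.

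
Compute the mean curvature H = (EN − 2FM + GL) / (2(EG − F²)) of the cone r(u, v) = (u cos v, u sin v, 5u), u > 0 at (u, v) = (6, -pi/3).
H = 5*sqrt(26)/312

With E = 26, F = 0, G = u^2, L = 0, M = 0, N = 5*sqrt(26)*u^2/(26*Abs(u)), assemble
  H = (EN − 2FM + GL) / (2(EG − F²)) = 5*sqrt(26)/(52*Abs(u)).
At (u, v) = (6, -pi/3): H = 5*sqrt(26)/312.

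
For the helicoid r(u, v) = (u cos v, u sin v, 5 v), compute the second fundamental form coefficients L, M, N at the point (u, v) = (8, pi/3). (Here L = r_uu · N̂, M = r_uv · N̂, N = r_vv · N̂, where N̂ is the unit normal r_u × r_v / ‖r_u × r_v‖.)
L = 0;  M = -5*sqrt(89)/89;  N = 0

Compute the unit normal N̂(u, v) = (5*sin(v)/sqrt(u^2 + 25), -5*cos(v)/sqrt(u^2 + 25), u/sqrt(u^2 + 25)), and the second partials r_uu, r_uv, r_vv. Take dot products:
  L(u, v) = r_uu · N̂ = 0,
  M(u, v) = r_uv · N̂ = -5/sqrt(u^2 + 25),
  N(u, v) = r_vv · N̂ = 0.
Evaluating at (u, v) = (8, pi/3):
  L = 0, M = -5*sqrt(89)/89, N = 0.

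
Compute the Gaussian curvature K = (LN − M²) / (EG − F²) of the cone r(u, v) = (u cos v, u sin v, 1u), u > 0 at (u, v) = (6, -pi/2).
K = 0

Coefficients of the first fundamental form: E = 2, F = 0, G = u^2.
Coefficients of the second fundamental form: L = 0, M = 0, N = sqrt(2)*u^2/(2*Abs(u)).
Assemble K = (LN − M²)/(EG − F²) = 0. At (u, v) = (6, -pi/2): K = 0.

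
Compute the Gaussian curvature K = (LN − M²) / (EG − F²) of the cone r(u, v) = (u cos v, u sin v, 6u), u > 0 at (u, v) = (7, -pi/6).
K = 0

Coefficients of the first fundamental form: E = 37, F = 0, G = u^2.
Coefficients of the second fundamental form: L = 0, M = 0, N = 6*sqrt(37)*u^2/(37*Abs(u)).
Assemble K = (LN − M²)/(EG − F²) = 0. At (u, v) = (7, -pi/6): K = 0.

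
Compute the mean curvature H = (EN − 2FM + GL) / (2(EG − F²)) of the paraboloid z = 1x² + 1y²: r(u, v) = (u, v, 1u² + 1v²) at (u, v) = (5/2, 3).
H = 63*sqrt(62)/3844

With E = 4*u^2 + 1, F = 4*u*v, G = 4*v^2 + 1, L = 2/sqrt(4*u^2 + 4*v^2 + 1), M = 0, N = 2/sqrt(4*u^2 + 4*v^2 + 1), assemble
  H = (EN − 2FM + GL) / (2(EG − F²)) = 2*(2*u^2 + 2*v^2 + 1)/(4*u^2 + 4*v^2 + 1)^(3/2).
At (u, v) = (5/2, 3): H = 63*sqrt(62)/3844.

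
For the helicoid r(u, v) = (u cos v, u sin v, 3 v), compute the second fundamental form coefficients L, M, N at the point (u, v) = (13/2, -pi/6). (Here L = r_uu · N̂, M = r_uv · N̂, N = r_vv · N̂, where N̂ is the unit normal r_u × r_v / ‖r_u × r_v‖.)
L = 0;  M = -6*sqrt(205)/205;  N = 0

Compute the unit normal N̂(u, v) = (3*sin(v)/sqrt(u^2 + 9), -3*cos(v)/sqrt(u^2 + 9), u/sqrt(u^2 + 9)), and the second partials r_uu, r_uv, r_vv. Take dot products:
  L(u, v) = r_uu · N̂ = 0,
  M(u, v) = r_uv · N̂ = -3/sqrt(u^2 + 9),
  N(u, v) = r_vv · N̂ = 0.
Evaluating at (u, v) = (13/2, -pi/6):
  L = 0, M = -6*sqrt(205)/205, N = 0.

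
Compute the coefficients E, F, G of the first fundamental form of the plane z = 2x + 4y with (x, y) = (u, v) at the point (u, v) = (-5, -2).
E = 5;  F = 8;  G = 17

Partials: r_u = (1, 0, 2), r_v = (0, 1, 4). As functions of (u, v):
  E = r_u · r_u = 5,
  F = r_u · r_v = 8,
  G = r_v · r_v = 17.
Evaluating at (u, v) = (-5, -2): E = 5, F = 8, G = 17.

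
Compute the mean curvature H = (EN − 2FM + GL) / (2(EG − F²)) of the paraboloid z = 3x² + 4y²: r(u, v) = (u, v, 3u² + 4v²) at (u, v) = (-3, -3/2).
H = 1735*sqrt(469)/219961

With E = 36*u^2 + 1, F = 48*u*v, G = 64*v^2 + 1, L = 6/sqrt(36*u^2 + 64*v^2 + 1), M = 0, N = 8/sqrt(36*u^2 + 64*v^2 + 1), assemble
  H = (EN − 2FM + GL) / (2(EG − F²)) = (144*u^2 + 192*v^2 + 7)/(36*u^2 + 64*v^2 + 1)^(3/2).
At (u, v) = (-3, -3/2): H = 1735*sqrt(469)/219961.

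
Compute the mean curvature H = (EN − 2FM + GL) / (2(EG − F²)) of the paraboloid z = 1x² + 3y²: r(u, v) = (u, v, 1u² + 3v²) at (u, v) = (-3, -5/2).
H = 337*sqrt(262)/68644

With E = 4*u^2 + 1, F = 12*u*v, G = 36*v^2 + 1, L = 2/sqrt(4*u^2 + 36*v^2 + 1), M = 0, N = 6/sqrt(4*u^2 + 36*v^2 + 1), assemble
  H = (EN − 2FM + GL) / (2(EG − F²)) = 4*(3*u^2 + 9*v^2 + 1)/(4*u^2 + 36*v^2 + 1)^(3/2).
At (u, v) = (-3, -5/2): H = 337*sqrt(262)/68644.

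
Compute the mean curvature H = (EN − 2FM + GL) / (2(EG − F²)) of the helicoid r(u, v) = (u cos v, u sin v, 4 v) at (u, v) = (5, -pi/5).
H = 0

With E = 1, F = 0, G = u^2 + 16, L = 0, M = -4/sqrt(u^2 + 16), N = 0, assemble
  H = (EN − 2FM + GL) / (2(EG − F²)) = 0.
At (u, v) = (5, -pi/5): H = 0.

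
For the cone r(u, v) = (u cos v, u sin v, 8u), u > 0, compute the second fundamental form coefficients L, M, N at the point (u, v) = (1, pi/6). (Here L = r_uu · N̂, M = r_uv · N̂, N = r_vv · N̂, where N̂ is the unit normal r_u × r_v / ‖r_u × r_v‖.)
L = 0;  M = 0;  N = 8*sqrt(65)/65

Compute the unit normal N̂(u, v) = (-8*sqrt(65)*u*cos(v)/(65*Abs(u)), -8*sqrt(65)*u*sin(v)/(65*Abs(u)), sqrt(65)*u/(65*Abs(u))), and the second partials r_uu, r_uv, r_vv. Take dot products:
  L(u, v) = r_uu · N̂ = 0,
  M(u, v) = r_uv · N̂ = 0,
  N(u, v) = r_vv · N̂ = 8*sqrt(65)*u^2/(65*Abs(u)).
Evaluating at (u, v) = (1, pi/6):
  L = 0, M = 0, N = 8*sqrt(65)/65.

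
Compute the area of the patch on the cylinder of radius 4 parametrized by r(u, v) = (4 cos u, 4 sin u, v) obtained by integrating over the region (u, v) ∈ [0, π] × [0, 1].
Area = 4*pi

Area = ∫∫ √(EG − F²) du dv with √(EG − F²) = 4. Integrating over [0, π] × [0, 1] gives 4*pi.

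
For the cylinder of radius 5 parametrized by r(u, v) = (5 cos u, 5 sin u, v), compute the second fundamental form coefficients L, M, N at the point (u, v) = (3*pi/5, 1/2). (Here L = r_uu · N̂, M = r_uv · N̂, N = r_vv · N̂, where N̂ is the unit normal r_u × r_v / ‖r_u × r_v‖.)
L = -5;  M = 0;  N = 0

Compute the unit normal N̂(u, v) = (cos(u), sin(u), 0), and the second partials r_uu, r_uv, r_vv. Take dot products:
  L(u, v) = r_uu · N̂ = -5,
  M(u, v) = r_uv · N̂ = 0,
  N(u, v) = r_vv · N̂ = 0.
Evaluating at (u, v) = (3*pi/5, 1/2):
  L = -5, M = 0, N = 0.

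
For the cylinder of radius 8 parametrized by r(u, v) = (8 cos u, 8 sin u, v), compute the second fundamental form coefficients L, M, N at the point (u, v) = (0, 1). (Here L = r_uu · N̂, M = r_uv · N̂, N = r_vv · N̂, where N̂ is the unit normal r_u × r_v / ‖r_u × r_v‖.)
L = -8;  M = 0;  N = 0

Compute the unit normal N̂(u, v) = (cos(u), sin(u), 0), and the second partials r_uu, r_uv, r_vv. Take dot products:
  L(u, v) = r_uu · N̂ = -8,
  M(u, v) = r_uv · N̂ = 0,
  N(u, v) = r_vv · N̂ = 0.
Evaluating at (u, v) = (0, 1):
  L = -8, M = 0, N = 0.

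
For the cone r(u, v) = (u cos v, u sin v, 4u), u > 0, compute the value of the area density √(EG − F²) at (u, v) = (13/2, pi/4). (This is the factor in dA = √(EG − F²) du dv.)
√(EG − F²)|_{(13/2, pi/4)} = 13*sqrt(17)/2

E = 17, F = 0, G = u^2, so EG − F² = 17*u^2. Taking the positive square root: √(EG − F²) = sqrt(17)*Abs(u). At (u, v) = (13/2, pi/4): 13*sqrt(17)/2.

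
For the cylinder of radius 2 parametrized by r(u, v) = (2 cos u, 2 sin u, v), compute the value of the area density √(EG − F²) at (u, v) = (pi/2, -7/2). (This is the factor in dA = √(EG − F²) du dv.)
√(EG − F²)|_{(pi/2, -7/2)} = 2

E = 4, F = 0, G = 1, so EG − F² = 4. Taking the positive square root: √(EG − F²) = 2. At (u, v) = (pi/2, -7/2): 2.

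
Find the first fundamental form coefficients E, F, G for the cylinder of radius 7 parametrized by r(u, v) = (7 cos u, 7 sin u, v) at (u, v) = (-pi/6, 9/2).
E = 49;  F = 0;  G = 1

Partials: r_u = (-7*sin(u), 7*cos(u), 0), r_v = (0, 0, 1). As functions of (u, v):
  E = r_u · r_u = 49,
  F = r_u · r_v = 0,
  G = r_v · r_v = 1.
Evaluating at (u, v) = (-pi/6, 9/2): E = 49, F = 0, G = 1.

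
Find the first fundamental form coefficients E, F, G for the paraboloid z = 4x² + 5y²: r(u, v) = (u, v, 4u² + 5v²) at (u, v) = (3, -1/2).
E = 577;  F = -120;  G = 26

Partials: r_u = (1, 0, 8*u), r_v = (0, 1, 10*v). As functions of (u, v):
  E = r_u · r_u = 64*u^2 + 1,
  F = r_u · r_v = 80*u*v,
  G = r_v · r_v = 100*v^2 + 1.
Evaluating at (u, v) = (3, -1/2): E = 577, F = -120, G = 26.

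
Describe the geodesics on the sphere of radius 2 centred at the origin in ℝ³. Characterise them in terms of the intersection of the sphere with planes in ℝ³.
Geodesics on the sphere of radius 2 are great circles — circles of radius 2 obtained as the intersection of the sphere with planes through the origin (the centre of the sphere).

A curve α(t) of nonzero constant speed on the sphere of radius 2 is a geodesic iff its acceleration α̈ is everywhere normal to the surface, i.e. parallel to the radial vector α(t). Then d/dt(α × α̇) = α̇ × α̇ + α × α̈ = 0, so α × α̇ is a constant vector n ≠ 0 and α(t) · n = 0 for all t: α lies in the plane through the origin with normal n. The intersection of that plane with the sphere is a circle of radius 2 (a great circle). Conversely, a great circle traversed at constant speed has centripetal acceleration pointing at the origin, hence normal to the sphere, so every great circle is a geodesic.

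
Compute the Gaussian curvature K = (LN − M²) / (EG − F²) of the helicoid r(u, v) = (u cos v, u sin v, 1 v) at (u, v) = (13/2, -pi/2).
K = -16/29929

Coefficients of the first fundamental form: E = 1, F = 0, G = u^2 + 1.
Coefficients of the second fundamental form: L = 0, M = -1/sqrt(u^2 + 1), N = 0.
Assemble K = (LN − M²)/(EG − F²) = -1/(u^2 + 1)^2. At (u, v) = (13/2, -pi/2): K = -16/29929.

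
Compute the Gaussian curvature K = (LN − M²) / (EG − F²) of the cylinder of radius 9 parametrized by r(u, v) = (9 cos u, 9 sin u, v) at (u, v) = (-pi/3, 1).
K = 0

Coefficients of the first fundamental form: E = 81, F = 0, G = 1.
Coefficients of the second fundamental form: L = -9, M = 0, N = 0.
Assemble K = (LN − M²)/(EG − F²) = 0. At (u, v) = (-pi/3, 1): K = 0.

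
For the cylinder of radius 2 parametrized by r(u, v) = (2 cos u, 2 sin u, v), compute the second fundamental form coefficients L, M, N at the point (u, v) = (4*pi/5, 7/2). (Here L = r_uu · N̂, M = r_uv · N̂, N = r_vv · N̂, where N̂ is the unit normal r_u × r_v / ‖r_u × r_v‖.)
L = -2;  M = 0;  N = 0

Compute the unit normal N̂(u, v) = (cos(u), sin(u), 0), and the second partials r_uu, r_uv, r_vv. Take dot products:
  L(u, v) = r_uu · N̂ = -2,
  M(u, v) = r_uv · N̂ = 0,
  N(u, v) = r_vv · N̂ = 0.
Evaluating at (u, v) = (4*pi/5, 7/2):
  L = -2, M = 0, N = 0.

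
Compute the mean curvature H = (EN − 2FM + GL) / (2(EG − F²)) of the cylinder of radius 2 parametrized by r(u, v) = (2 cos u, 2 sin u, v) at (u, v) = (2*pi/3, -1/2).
H = -1/4

With E = 4, F = 0, G = 1, L = -2, M = 0, N = 0, assemble
  H = (EN − 2FM + GL) / (2(EG − F²)) = -1/4.
At (u, v) = (2*pi/3, -1/2): H = -1/4.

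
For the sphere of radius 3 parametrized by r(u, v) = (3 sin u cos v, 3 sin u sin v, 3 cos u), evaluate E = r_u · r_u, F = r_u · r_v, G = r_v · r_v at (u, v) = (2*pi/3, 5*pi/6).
E = 9;  F = 0;  G = 27/4

Partials: r_u = (3*cos(u)*cos(v), 3*sin(v)*cos(u), -3*sin(u)), r_v = (-3*sin(u)*sin(v), 3*sin(u)*cos(v), 0). As functions of (u, v):
  E = r_u · r_u = 9,
  F = r_u · r_v = 0,
  G = r_v · r_v = 9*sin(u)^2.
Evaluating at (u, v) = (2*pi/3, 5*pi/6): E = 9, F = 0, G = 27/4.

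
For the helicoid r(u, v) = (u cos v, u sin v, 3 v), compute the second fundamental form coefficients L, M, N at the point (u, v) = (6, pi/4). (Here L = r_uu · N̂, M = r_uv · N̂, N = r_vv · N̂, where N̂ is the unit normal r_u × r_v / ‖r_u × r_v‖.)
L = 0;  M = -sqrt(5)/5;  N = 0

Compute the unit normal N̂(u, v) = (3*sin(v)/sqrt(u^2 + 9), -3*cos(v)/sqrt(u^2 + 9), u/sqrt(u^2 + 9)), and the second partials r_uu, r_uv, r_vv. Take dot products:
  L(u, v) = r_uu · N̂ = 0,
  M(u, v) = r_uv · N̂ = -3/sqrt(u^2 + 9),
  N(u, v) = r_vv · N̂ = 0.
Evaluating at (u, v) = (6, pi/4):
  L = 0, M = -sqrt(5)/5, N = 0.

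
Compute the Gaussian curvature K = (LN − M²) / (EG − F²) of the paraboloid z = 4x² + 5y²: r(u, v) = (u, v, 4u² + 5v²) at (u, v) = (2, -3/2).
K = 20/58081

Coefficients of the first fundamental form: E = 64*u^2 + 1, F = 80*u*v, G = 100*v^2 + 1.
Coefficients of the second fundamental form: L = 8/sqrt(64*u^2 + 100*v^2 + 1), M = 0, N = 10/sqrt(64*u^2 + 100*v^2 + 1).
Assemble K = (LN − M²)/(EG − F²) = 80/(4096*u^4 + 12800*u^2*v^2 + 128*u^2 + 10000*v^4 + 200*v^2 + 1). At (u, v) = (2, -3/2): K = 20/58081.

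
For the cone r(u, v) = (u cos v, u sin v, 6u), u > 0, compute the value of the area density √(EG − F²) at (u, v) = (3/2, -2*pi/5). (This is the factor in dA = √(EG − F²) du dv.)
√(EG − F²)|_{(3/2, -2*pi/5)} = 3*sqrt(37)/2

E = 37, F = 0, G = u^2, so EG − F² = 37*u^2. Taking the positive square root: √(EG − F²) = sqrt(37)*Abs(u). At (u, v) = (3/2, -2*pi/5): 3*sqrt(37)/2.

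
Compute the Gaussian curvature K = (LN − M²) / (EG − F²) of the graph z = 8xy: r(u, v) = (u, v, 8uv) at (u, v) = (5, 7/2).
K = -64/5688225

Coefficients of the first fundamental form: E = 64*v^2 + 1, F = 64*u*v, G = 64*u^2 + 1.
Coefficients of the second fundamental form: L = 0, M = 8/sqrt(64*u^2 + 64*v^2 + 1), N = 0.
Assemble K = (LN − M²)/(EG − F²) = -64/(4096*u^4 + 8192*u^2*v^2 + 128*u^2 + 4096*v^4 + 128*v^2 + 1). At (u, v) = (5, 7/2): K = -64/5688225.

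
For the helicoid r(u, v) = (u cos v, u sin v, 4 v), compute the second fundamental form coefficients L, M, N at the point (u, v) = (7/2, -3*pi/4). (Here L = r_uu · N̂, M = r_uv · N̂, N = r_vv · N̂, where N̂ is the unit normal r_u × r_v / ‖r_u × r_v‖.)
L = 0;  M = -8*sqrt(113)/113;  N = 0

Compute the unit normal N̂(u, v) = (4*sin(v)/sqrt(u^2 + 16), -4*cos(v)/sqrt(u^2 + 16), u/sqrt(u^2 + 16)), and the second partials r_uu, r_uv, r_vv. Take dot products:
  L(u, v) = r_uu · N̂ = 0,
  M(u, v) = r_uv · N̂ = -4/sqrt(u^2 + 16),
  N(u, v) = r_vv · N̂ = 0.
Evaluating at (u, v) = (7/2, -3*pi/4):
  L = 0, M = -8*sqrt(113)/113, N = 0.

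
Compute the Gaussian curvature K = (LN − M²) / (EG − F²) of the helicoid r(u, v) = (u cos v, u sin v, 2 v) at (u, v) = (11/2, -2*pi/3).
K = -64/18769

Coefficients of the first fundamental form: E = 1, F = 0, G = u^2 + 4.
Coefficients of the second fundamental form: L = 0, M = -2/sqrt(u^2 + 4), N = 0.
Assemble K = (LN − M²)/(EG − F²) = -4/(u^2 + 4)^2. At (u, v) = (11/2, -2*pi/3): K = -64/18769.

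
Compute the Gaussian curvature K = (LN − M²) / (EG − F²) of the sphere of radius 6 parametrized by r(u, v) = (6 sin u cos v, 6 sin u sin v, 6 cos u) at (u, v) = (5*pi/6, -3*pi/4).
K = 1/36

Coefficients of the first fundamental form: E = 36, F = 0, G = 36*sin(u)^2.
Coefficients of the second fundamental form: L = -6*sin(u)/Abs(sin(u)), M = 0, N = -6*sin(u)^3/Abs(sin(u)).
Assemble K = (LN − M²)/(EG − F²) = 1/36. At (u, v) = (5*pi/6, -3*pi/4): K = 1/36.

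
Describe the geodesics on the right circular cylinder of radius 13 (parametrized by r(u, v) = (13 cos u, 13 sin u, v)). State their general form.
The cylinder is flat (K = 0) and locally isometric to the plane via the development (u, v) ↦ (13 u, v). Geodesics are the pre-images of straight lines: circles (v constant), vertical lines (u constant), and helices (v = c · u + d) for constants c, d.

A right cylinder has E = 13², F = 0, G = 1, so EG − F² = 13², and L = −13, M = N = 0, giving K = (LN − M²)/(EG − F²) = 0 everywhere. A flat surface is locally isometric to the Euclidean plane via the map (u, v) ↦ (13 u, v). Straight lines in the (x̃, ỹ) plane pull back to: (a) horizontal circles (v = const), (b) vertical generators (u = const), and (c) helices (13 u tan θ = v, i.e. v = c · u + d).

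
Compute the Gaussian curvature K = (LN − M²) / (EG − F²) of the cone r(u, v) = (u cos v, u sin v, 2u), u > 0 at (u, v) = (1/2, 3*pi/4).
K = 0

Coefficients of the first fundamental form: E = 5, F = 0, G = u^2.
Coefficients of the second fundamental form: L = 0, M = 0, N = 2*sqrt(5)*u^2/(5*Abs(u)).
Assemble K = (LN − M²)/(EG − F²) = 0. At (u, v) = (1/2, 3*pi/4): K = 0.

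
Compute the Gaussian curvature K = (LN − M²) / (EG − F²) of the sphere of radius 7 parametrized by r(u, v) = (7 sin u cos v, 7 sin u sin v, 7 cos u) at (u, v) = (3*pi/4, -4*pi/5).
K = 1/49

Coefficients of the first fundamental form: E = 49, F = 0, G = 49*sin(u)^2.
Coefficients of the second fundamental form: L = -7*sin(u)/Abs(sin(u)), M = 0, N = -7*sin(u)^3/Abs(sin(u)).
Assemble K = (LN − M²)/(EG − F²) = 1/49. At (u, v) = (3*pi/4, -4*pi/5): K = 1/49.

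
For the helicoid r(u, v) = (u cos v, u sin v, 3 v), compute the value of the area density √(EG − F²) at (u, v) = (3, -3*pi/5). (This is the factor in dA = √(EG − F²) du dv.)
√(EG − F²)|_{(3, -3*pi/5)} = 3*sqrt(2)

E = 1, F = 0, G = u^2 + 9, so EG − F² = u^2 + 9. Taking the positive square root: √(EG − F²) = sqrt(u^2 + 9). At (u, v) = (3, -3*pi/5): 3*sqrt(2).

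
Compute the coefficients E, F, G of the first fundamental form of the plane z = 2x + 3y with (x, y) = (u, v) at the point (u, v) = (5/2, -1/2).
E = 5;  F = 6;  G = 10

Partials: r_u = (1, 0, 2), r_v = (0, 1, 3). As functions of (u, v):
  E = r_u · r_u = 5,
  F = r_u · r_v = 6,
  G = r_v · r_v = 10.
Evaluating at (u, v) = (5/2, -1/2): E = 5, F = 6, G = 10.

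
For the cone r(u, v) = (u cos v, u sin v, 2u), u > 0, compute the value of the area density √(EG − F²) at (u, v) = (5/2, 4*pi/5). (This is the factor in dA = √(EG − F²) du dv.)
√(EG − F²)|_{(5/2, 4*pi/5)} = 5*sqrt(5)/2

E = 5, F = 0, G = u^2, so EG − F² = 5*u^2. Taking the positive square root: √(EG − F²) = sqrt(5)*Abs(u). At (u, v) = (5/2, 4*pi/5): 5*sqrt(5)/2.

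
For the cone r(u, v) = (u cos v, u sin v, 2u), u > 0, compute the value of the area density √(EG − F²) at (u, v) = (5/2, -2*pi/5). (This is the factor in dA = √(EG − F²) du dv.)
√(EG − F²)|_{(5/2, -2*pi/5)} = 5*sqrt(5)/2

E = 5, F = 0, G = u^2, so EG − F² = 5*u^2. Taking the positive square root: √(EG − F²) = sqrt(5)*Abs(u). At (u, v) = (5/2, -2*pi/5): 5*sqrt(5)/2.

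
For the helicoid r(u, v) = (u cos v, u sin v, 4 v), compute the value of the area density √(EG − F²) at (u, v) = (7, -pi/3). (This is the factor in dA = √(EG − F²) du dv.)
√(EG − F²)|_{(7, -pi/3)} = sqrt(65)

E = 1, F = 0, G = u^2 + 16, so EG − F² = u^2 + 16. Taking the positive square root: √(EG − F²) = sqrt(u^2 + 16). At (u, v) = (7, -pi/3): sqrt(65).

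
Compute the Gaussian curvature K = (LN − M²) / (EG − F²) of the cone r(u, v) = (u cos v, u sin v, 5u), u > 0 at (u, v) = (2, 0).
K = 0

Coefficients of the first fundamental form: E = 26, F = 0, G = u^2.
Coefficients of the second fundamental form: L = 0, M = 0, N = 5*sqrt(26)*u^2/(26*Abs(u)).
Assemble K = (LN − M²)/(EG − F²) = 0. At (u, v) = (2, 0): K = 0.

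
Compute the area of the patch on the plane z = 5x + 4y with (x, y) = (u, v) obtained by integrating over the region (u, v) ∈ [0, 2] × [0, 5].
Area = 10*sqrt(42)

Area = ∫∫ √(EG − F²) du dv with √(EG − F²) = sqrt(42). Integrating over [0, 2] × [0, 5] gives 10*sqrt(42).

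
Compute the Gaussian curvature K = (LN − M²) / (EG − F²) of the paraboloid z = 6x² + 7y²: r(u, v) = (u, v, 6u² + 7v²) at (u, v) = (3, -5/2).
K = 42/1590121

Coefficients of the first fundamental form: E = 144*u^2 + 1, F = 168*u*v, G = 196*v^2 + 1.
Coefficients of the second fundamental form: L = 12/sqrt(144*u^2 + 196*v^2 + 1), M = 0, N = 14/sqrt(144*u^2 + 196*v^2 + 1).
Assemble K = (LN − M²)/(EG − F²) = 168/(20736*u^4 + 56448*u^2*v^2 + 288*u^2 + 38416*v^4 + 392*v^2 + 1). At (u, v) = (3, -5/2): K = 42/1590121.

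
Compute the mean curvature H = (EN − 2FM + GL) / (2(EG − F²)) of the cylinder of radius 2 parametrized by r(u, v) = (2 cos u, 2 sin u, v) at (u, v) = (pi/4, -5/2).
H = -1/4

With E = 4, F = 0, G = 1, L = -2, M = 0, N = 0, assemble
  H = (EN − 2FM + GL) / (2(EG − F²)) = -1/4.
At (u, v) = (pi/4, -5/2): H = -1/4.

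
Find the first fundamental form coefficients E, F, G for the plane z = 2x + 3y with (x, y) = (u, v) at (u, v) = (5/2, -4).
E = 5;  F = 6;  G = 10

Partials: r_u = (1, 0, 2), r_v = (0, 1, 3). As functions of (u, v):
  E = r_u · r_u = 5,
  F = r_u · r_v = 6,
  G = r_v · r_v = 10.
Evaluating at (u, v) = (5/2, -4): E = 5, F = 6, G = 10.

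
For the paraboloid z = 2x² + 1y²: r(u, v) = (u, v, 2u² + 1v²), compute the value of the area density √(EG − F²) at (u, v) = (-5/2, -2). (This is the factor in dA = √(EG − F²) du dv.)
√(EG − F²)|_{(-5/2, -2)} = 3*sqrt(13)

E = 16*u^2 + 1, F = 8*u*v, G = 4*v^2 + 1, so EG − F² = 16*u^2 + 4*v^2 + 1. Taking the positive square root: √(EG − F²) = sqrt(16*u^2 + 4*v^2 + 1). At (u, v) = (-5/2, -2): 3*sqrt(13).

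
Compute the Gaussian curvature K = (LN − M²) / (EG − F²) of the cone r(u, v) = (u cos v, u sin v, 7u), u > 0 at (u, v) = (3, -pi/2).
K = 0

Coefficients of the first fundamental form: E = 50, F = 0, G = u^2.
Coefficients of the second fundamental form: L = 0, M = 0, N = 7*sqrt(2)*u^2/(10*Abs(u)).
Assemble K = (LN − M²)/(EG − F²) = 0. At (u, v) = (3, -pi/2): K = 0.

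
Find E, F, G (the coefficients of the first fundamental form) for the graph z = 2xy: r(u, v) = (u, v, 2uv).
E = 4*v^2 + 1;  F = 4*u*v;  G = 4*u^2 + 1

Compute partials: r_u = (1, 0, 2*v), r_v = (0, 1, 2*u). Then
  E = r_u · r_u = 4*v^2 + 1,
  F = r_u · r_v = 4*u*v,
  G = r_v · r_v = 4*u^2 + 1.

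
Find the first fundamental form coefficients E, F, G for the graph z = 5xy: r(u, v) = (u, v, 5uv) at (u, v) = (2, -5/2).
E = 629/4;  F = -125;  G = 101

Partials: r_u = (1, 0, 5*v), r_v = (0, 1, 5*u). As functions of (u, v):
  E = r_u · r_u = 25*v^2 + 1,
  F = r_u · r_v = 25*u*v,
  G = r_v · r_v = 25*u^2 + 1.
Evaluating at (u, v) = (2, -5/2): E = 629/4, F = -125, G = 101.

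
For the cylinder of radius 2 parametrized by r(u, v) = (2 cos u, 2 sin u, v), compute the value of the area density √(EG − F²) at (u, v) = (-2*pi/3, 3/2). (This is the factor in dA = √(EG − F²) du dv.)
√(EG − F²)|_{(-2*pi/3, 3/2)} = 2

E = 4, F = 0, G = 1, so EG − F² = 4. Taking the positive square root: √(EG − F²) = 2. At (u, v) = (-2*pi/3, 3/2): 2.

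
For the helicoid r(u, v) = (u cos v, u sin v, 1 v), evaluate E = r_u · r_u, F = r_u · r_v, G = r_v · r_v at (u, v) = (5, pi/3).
E = 1;  F = 0;  G = 26

Partials: r_u = (cos(v), sin(v), 0), r_v = (-u*sin(v), u*cos(v), 1). As functions of (u, v):
  E = r_u · r_u = 1,
  F = r_u · r_v = 0,
  G = r_v · r_v = u^2 + 1.
Evaluating at (u, v) = (5, pi/3): E = 1, F = 0, G = 26.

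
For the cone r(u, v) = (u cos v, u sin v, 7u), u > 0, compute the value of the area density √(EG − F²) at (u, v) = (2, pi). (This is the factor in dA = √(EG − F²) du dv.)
√(EG − F²)|_{(2, pi)} = 10*sqrt(2)

E = 50, F = 0, G = u^2, so EG − F² = 50*u^2. Taking the positive square root: √(EG − F²) = 5*sqrt(2)*Abs(u). At (u, v) = (2, pi): 10*sqrt(2).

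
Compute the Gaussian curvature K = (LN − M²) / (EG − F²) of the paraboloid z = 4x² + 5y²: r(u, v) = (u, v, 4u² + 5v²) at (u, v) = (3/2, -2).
K = 16/59405

Coefficients of the first fundamental form: E = 64*u^2 + 1, F = 80*u*v, G = 100*v^2 + 1.
Coefficients of the second fundamental form: L = 8/sqrt(64*u^2 + 100*v^2 + 1), M = 0, N = 10/sqrt(64*u^2 + 100*v^2 + 1).
Assemble K = (LN − M²)/(EG − F²) = 80/(4096*u^4 + 12800*u^2*v^2 + 128*u^2 + 10000*v^4 + 200*v^2 + 1). At (u, v) = (3/2, -2): K = 16/59405.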